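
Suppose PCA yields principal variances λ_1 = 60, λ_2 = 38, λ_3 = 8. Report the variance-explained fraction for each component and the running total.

Step 1 — total variance = trace(Sigma) = Σ λ_i = 60 + 38 + 8 = 106.

Step 2 — fraction explained by component i = λ_i / Σ λ:
  PC1: 60/106 = 0.566
  PC2: 38/106 = 0.3585
  PC3: 8/106 = 0.0755

Step 3 — cumulative fraction after k components = (λ_1 + ... + λ_k) / Σ λ:
  k = 1: 60/106 = 0.566
  k = 2: (60 + 38)/106 = 98/106 = 0.9245
  k = 3: (60 + 38 + 8)/106 = 106/106 = 1

Summary (fraction, with percent):

explained: PC1 0.566 (56.6%), PC2 0.3585 (35.85%), PC3 0.0755 (7.55%);  cumulative: 0.566, 0.9245, 1


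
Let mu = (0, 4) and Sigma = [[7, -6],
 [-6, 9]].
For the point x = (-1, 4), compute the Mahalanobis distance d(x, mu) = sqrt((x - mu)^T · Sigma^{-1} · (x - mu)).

Step 1 — centre the observation: (x - mu) = (-1, 0).

Step 2 — invert Sigma. det(Sigma) = 7·9 - (-6)² = 27.
  Sigma^{-1} = (1/det) · [[d, -b], [-b, a]] = [[0.3333, 0.2222],
 [0.2222, 0.2593]].

Step 3 — form the quadratic (x - mu)^T · Sigma^{-1} · (x - mu):
  Sigma^{-1} · (x - mu) = (-0.3333, -0.2222).
  (x - mu)^T · [Sigma^{-1} · (x - mu)] = (-1)·(-0.3333) + (0)·(-0.2222) = 0.3333.

Step 4 — take square root: d = √(0.3333) ≈ 0.5774.

d(x, mu) = √(0.3333) ≈ 0.5774


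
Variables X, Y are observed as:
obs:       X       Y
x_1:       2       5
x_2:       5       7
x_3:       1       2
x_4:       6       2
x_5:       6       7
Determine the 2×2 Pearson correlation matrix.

Step 1 — column means:
  mean(X) = (2 + 5 + 1 + 6 + 6) / 5 = 20/5 = 4
  mean(Y) = (5 + 7 + 2 + 2 + 7) / 5 = 23/5 = 4.6

Step 2 — sample variances and covariances s[i,j] = (1/(n-1)) · Σ_k (x_{k,i} - mean_i) · (x_{k,j} - mean_j), with n-1 = 4:
  s[X,X] = ((-2)·(-2) + (1)·(1) + (-3)·(-3) + (2)·(2) + (2)·(2)) / 4 = 22/4 = 5.5
  s[X,Y] = ((-2)·(0.4) + (1)·(2.4) + (-3)·(-2.6) + (2)·(-2.6) + (2)·(2.4)) / 4 = 9/4 = 2.25
  s[Y,Y] = ((0.4)·(0.4) + (2.4)·(2.4) + (-2.6)·(-2.6) + (-2.6)·(-2.6) + (2.4)·(2.4)) / 4 = 25.2/4 = 6.3
  Sample standard deviations s_i = √(s[i,i]):
  s(X) = √(5.5) = 2.3452
  s(Y) = √(6.3) = 2.51

Step 3 — r_{ij} = s_{ij} / (s_i · s_j):
  r[X,X] = 1 (diagonal).
  r[X,Y] = 2.25 / (2.3452 · 2.51) = 2.25 / 5.8864 = 0.3822
  r[Y,Y] = 1 (diagonal).

R is symmetric with unit diagonal. Assembling:

R = [[1, 0.3822],
 [0.3822, 1]]


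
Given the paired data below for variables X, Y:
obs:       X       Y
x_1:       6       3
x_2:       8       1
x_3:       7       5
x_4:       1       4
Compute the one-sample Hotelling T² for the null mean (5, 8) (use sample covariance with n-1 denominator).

Step 1 — sample mean vector:
  mean(X) = (6 + 8 + 7 + 1) / 4 = 22/4 = 5.5
  mean(Y) = (3 + 1 + 5 + 4) / 4 = 13/4 = 3.25
  x̄ = (5.5, 3.25),  deviation x̄ - mu_0 = (5.5, 3.25) - (5, 8) = (0.5, -4.75).

Step 2 — sample covariance matrix, S[i,j] = (1/(n-1)) · Σ_k (x_{k,i} - mean_i) · (x_{k,j} - mean_j), divisor n-1 = 3:
  S[X,X] = ((0.5)·(0.5) + (2.5)·(2.5) + (1.5)·(1.5) + (-4.5)·(-4.5)) / 3 = 29/3 = 9.6667
  S[X,Y] = ((0.5)·(-0.25) + (2.5)·(-2.25) + (1.5)·(1.75) + (-4.5)·(0.75)) / 3 = -6.5/3 = -2.1667
  S[Y,Y] = ((-0.25)·(-0.25) + (-2.25)·(-2.25) + (1.75)·(1.75) + (0.75)·(0.75)) / 3 = 8.75/3 = 2.9167
  S = [[9.6667, -2.1667],
 [-2.1667, 2.9167]].

Step 3 — invert S. det(S) = 9.6667·2.9167 - (-2.1667)² = 23.5.
  S^{-1} = (1/det) · [[d, -b], [-b, a]] = [[0.1241, 0.0922],
 [0.0922, 0.4113]].

Step 4 — quadratic form (x̄ - mu_0)^T · S^{-1} · (x̄ - mu_0):
  S^{-1} · (x̄ - mu_0) = (-0.3759, -1.9078),
  (x̄ - mu_0)^T · [...] = (0.5)·(-0.3759) + (-4.75)·(-1.9078) = 8.8741.

Step 5 — scale by n: T² = 4 · 8.8741 = 35.4965.

T² ≈ 35.4965


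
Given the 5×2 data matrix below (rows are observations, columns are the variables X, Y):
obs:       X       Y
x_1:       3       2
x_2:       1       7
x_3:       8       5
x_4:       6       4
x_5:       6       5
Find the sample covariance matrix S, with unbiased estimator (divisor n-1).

Step 1 — column means:
  mean(X) = (3 + 1 + 8 + 6 + 6) / 5 = 24/5 = 4.8
  mean(Y) = (2 + 7 + 5 + 4 + 5) / 5 = 23/5 = 4.6

Step 2 — sample covariance S[i,j] = (1/(n-1)) · Σ_k (x_{k,i} - mean_i) · (x_{k,j} - mean_j), with n-1 = 4.
  S[X,X] = ((-1.8)·(-1.8) + (-3.8)·(-3.8) + (3.2)·(3.2) + (1.2)·(1.2) + (1.2)·(1.2)) / 4 = 30.8/4 = 7.7
  S[X,Y] = ((-1.8)·(-2.6) + (-3.8)·(2.4) + (3.2)·(0.4) + (1.2)·(-0.6) + (1.2)·(0.4)) / 4 = -3.4/4 = -0.85
  S[Y,Y] = ((-2.6)·(-2.6) + (2.4)·(2.4) + (0.4)·(0.4) + (-0.6)·(-0.6) + (0.4)·(0.4)) / 4 = 13.2/4 = 3.3

S is symmetric (S[j,i] = S[i,j]). Assembling:

S = [[7.7, -0.85],
 [-0.85, 3.3]]


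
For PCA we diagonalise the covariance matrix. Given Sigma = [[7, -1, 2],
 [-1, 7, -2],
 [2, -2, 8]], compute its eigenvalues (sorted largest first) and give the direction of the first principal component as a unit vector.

Step 1 — characteristic polynomial p(λ) = det(λI - Sigma) = λ³ - tr·λ² + c_1·λ - det, where tr = trace, c_1 = sum of the principal 2×2 minors, det = det(Sigma):
  tr = 7 + 7 + 8 = 22,
  c_1 = (7·7 - (-1)²) + (7·8 - (2)²) + (7·8 - (-2)²) = 48 + 52 + 52 = 152,
  det = 7·(7·8 - (-2)²) - (-1)·((-1)·8 - (-2)·(2)) + (2)·((-1)·(-2) - 7·(2)) = 7·(52) - (-1)·(-4) + (2)·(-12) = 336.
  So p(λ) = λ³ - 22λ² + 152λ - 336.
Step 2 — look for an integer root (rational root theorem: any rational root is an integer divisor of 336). Testing λ = 6:
  p(6) = 216 - 792 + 912 - 336 = 0  ✓
  Dividing out (λ - 6): p(λ) = (λ - 6)(λ² - 16λ + 56).
Step 3 — remaining eigenvalues from the quadratic λ² - 16λ + 56 = 0:
  Δ = 16² - 4·56 = 256 - 224 = 32,  λ = (16 ± √32)/2 = (16 ± 5.6569)/2 ≈ 10.8284 or 5.1716.
  Sorted: λ_1 = 10.8284,  λ_2 = 6,  λ_3 = 5.1716  (check: sum = 22 = tr ✓).

Step 4 — unit eigenvector for λ_1 ≈ 10.8284: v spans the null space of (Sigma - λ_1 I), whose rows are
  r_1 = (-3.8284, -1, 2),  r_2 = (-1, -3.8284, -2),  r_3 = (2, -2, -2.8284).
  v is orthogonal to every row, so take v ∝ r_1 × r_2 = ((-1)·(-2) - (2)·(-3.8284), (2)·(-1) - (-3.8284)·(-2), (-3.8284)·(-3.8284) - (-1)·(-1)) ≈ (9.6569, -9.6569, 13.6569).
  Let u = (9.6569, -9.6569, 13.6569).
  ||u|| = √((9.6569)² + (-9.6569)² + (13.6569)²) = √(373.0193) ≈ 19.3137,  v_1 = u/||u|| ≈ (0.5, -0.5, 0.7071) (||v_1|| = 1).

λ_1 = 10.8284,  λ_2 = 6,  λ_3 = 5.1716;  v_1 ≈ (0.5, -0.5, 0.7071)


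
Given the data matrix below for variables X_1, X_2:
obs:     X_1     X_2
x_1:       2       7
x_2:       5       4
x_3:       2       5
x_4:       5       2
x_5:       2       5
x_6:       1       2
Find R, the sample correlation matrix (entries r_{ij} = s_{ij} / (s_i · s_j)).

Step 1 — column means:
  mean(X_1) = (2 + 5 + 2 + 5 + 2 + 1) / 6 = 17/6 = 2.8333
  mean(X_2) = (7 + 4 + 5 + 2 + 5 + 2) / 6 = 25/6 = 4.1667

Step 2 — sample variances and covariances s[i,j] = (1/(n-1)) · Σ_k (x_{k,i} - mean_i) · (x_{k,j} - mean_j), with n-1 = 5:
  s[X_1,X_1] = ((-0.8333)·(-0.8333) + (2.1667)·(2.1667) + (-0.8333)·(-0.8333) + (2.1667)·(2.1667) + (-0.8333)·(-0.8333) + (-1.8333)·(-1.8333)) / 5 = 14.8333/5 = 2.9667
  s[X_1,X_2] = ((-0.8333)·(2.8333) + (2.1667)·(-0.1667) + (-0.8333)·(0.8333) + (2.1667)·(-2.1667) + (-0.8333)·(0.8333) + (-1.8333)·(-2.1667)) / 5 = -4.8333/5 = -0.9667
  s[X_2,X_2] = ((2.8333)·(2.8333) + (-0.1667)·(-0.1667) + (0.8333)·(0.8333) + (-2.1667)·(-2.1667) + (0.8333)·(0.8333) + (-2.1667)·(-2.1667)) / 5 = 18.8333/5 = 3.7667
  Sample standard deviations s_i = √(s[i,i]):
  s(X_1) = √(2.9667) = 1.7224
  s(X_2) = √(3.7667) = 1.9408

Step 3 — r_{ij} = s_{ij} / (s_i · s_j):
  r[X_1,X_1] = 1 (diagonal).
  r[X_1,X_2] = -0.9667 / (1.7224 · 1.9408) = -0.9667 / 3.3428 = -0.2892
  r[X_2,X_2] = 1 (diagonal).

R is symmetric with unit diagonal. Assembling:

R = [[1, -0.2892],
 [-0.2892, 1]]


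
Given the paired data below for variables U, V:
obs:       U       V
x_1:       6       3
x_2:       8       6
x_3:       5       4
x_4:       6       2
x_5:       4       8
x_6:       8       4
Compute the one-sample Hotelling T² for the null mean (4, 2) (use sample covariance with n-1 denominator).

Step 1 — sample mean vector:
  mean(U) = (6 + 8 + 5 + 6 + 4 + 8) / 6 = 37/6 = 6.1667
  mean(V) = (3 + 6 + 4 + 2 + 8 + 4) / 6 = 27/6 = 4.5
  x̄ = (6.1667, 4.5),  deviation x̄ - mu_0 = (6.1667, 4.5) - (4, 2) = (2.1667, 2.5).

Step 2 — sample covariance matrix, S[i,j] = (1/(n-1)) · Σ_k (x_{k,i} - mean_i) · (x_{k,j} - mean_j), divisor n-1 = 5:
  S[U,U] = ((-0.1667)·(-0.1667) + (1.8333)·(1.8333) + (-1.1667)·(-1.1667) + (-0.1667)·(-0.1667) + (-2.1667)·(-2.1667) + (1.8333)·(1.8333)) / 5 = 12.8333/5 = 2.5667
  S[U,V] = ((-0.1667)·(-1.5) + (1.8333)·(1.5) + (-1.1667)·(-0.5) + (-0.1667)·(-2.5) + (-2.1667)·(3.5) + (1.8333)·(-0.5)) / 5 = -4.5/5 = -0.9
  S[V,V] = ((-1.5)·(-1.5) + (1.5)·(1.5) + (-0.5)·(-0.5) + (-2.5)·(-2.5) + (3.5)·(3.5) + (-0.5)·(-0.5)) / 5 = 23.5/5 = 4.7
  S = [[2.5667, -0.9],
 [-0.9, 4.7]].

Step 3 — invert S. det(S) = 2.5667·4.7 - (-0.9)² = 11.2533.
  S^{-1} = (1/det) · [[d, -b], [-b, a]] = [[0.4177, 0.08],
 [0.08, 0.2281]].

Step 4 — quadratic form (x̄ - mu_0)^T · S^{-1} · (x̄ - mu_0):
  S^{-1} · (x̄ - mu_0) = (1.1049, 0.7435),
  (x̄ - mu_0)^T · [...] = (2.1667)·(1.1049) + (2.5)·(0.7435) = 4.2526.

Step 5 — scale by n: T² = 6 · 4.2526 = 25.5154.

T² ≈ 25.5154


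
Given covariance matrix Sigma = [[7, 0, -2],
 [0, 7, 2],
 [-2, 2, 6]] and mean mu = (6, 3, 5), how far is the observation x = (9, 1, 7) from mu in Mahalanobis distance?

Step 1 — centre the observation: (x - mu) = (3, -2, 2).

Step 2 — invert Sigma (cofactor / det for 3×3, or solve directly):
  Sigma^{-1} = [[0.1597, -0.0168, 0.0588],
 [-0.0168, 0.1597, -0.0588],
 [0.0588, -0.0588, 0.2059]].

Step 3 — form the quadratic (x - mu)^T · Sigma^{-1} · (x - mu):
  Sigma^{-1} · (x - mu) = (0.6303, -0.4874, 0.7059).
  (x - mu)^T · [Sigma^{-1} · (x - mu)] = (3)·(0.6303) + (-2)·(-0.4874) + (2)·(0.7059) = 4.2773.

Step 4 — take square root: d = √(4.2773) ≈ 2.0682.

d(x, mu) = √(4.2773) ≈ 2.0682


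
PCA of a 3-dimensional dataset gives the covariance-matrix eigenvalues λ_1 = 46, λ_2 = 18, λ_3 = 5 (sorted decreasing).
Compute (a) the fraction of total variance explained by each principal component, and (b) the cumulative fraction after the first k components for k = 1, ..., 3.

Step 1 — total variance = trace(Sigma) = Σ λ_i = 46 + 18 + 5 = 69.

Step 2 — fraction explained by component i = λ_i / Σ λ:
  PC1: 46/69 = 0.6667
  PC2: 18/69 = 0.2609
  PC3: 5/69 = 0.0725

Step 3 — cumulative fraction after k components = (λ_1 + ... + λ_k) / Σ λ:
  k = 1: 46/69 = 0.6667
  k = 2: (46 + 18)/69 = 64/69 = 0.9275
  k = 3: (46 + 18 + 5)/69 = 69/69 = 1

Summary (fraction, with percent):

explained: PC1 0.6667 (66.67%), PC2 0.2609 (26.09%), PC3 0.0725 (7.25%);  cumulative: 0.6667, 0.9275, 1


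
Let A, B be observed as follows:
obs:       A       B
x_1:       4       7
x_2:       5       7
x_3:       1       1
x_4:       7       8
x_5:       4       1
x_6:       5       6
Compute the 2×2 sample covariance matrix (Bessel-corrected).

Step 1 — column means:
  mean(A) = (4 + 5 + 1 + 7 + 4 + 5) / 6 = 26/6 = 4.3333
  mean(B) = (7 + 7 + 1 + 8 + 1 + 6) / 6 = 30/6 = 5

Step 2 — sample covariance S[i,j] = (1/(n-1)) · Σ_k (x_{k,i} - mean_i) · (x_{k,j} - mean_j), with n-1 = 5.
  S[A,A] = ((-0.3333)·(-0.3333) + (0.6667)·(0.6667) + (-3.3333)·(-3.3333) + (2.6667)·(2.6667) + (-0.3333)·(-0.3333) + (0.6667)·(0.6667)) / 5 = 19.3333/5 = 3.8667
  S[A,B] = ((-0.3333)·(2) + (0.6667)·(2) + (-3.3333)·(-4) + (2.6667)·(3) + (-0.3333)·(-4) + (0.6667)·(1)) / 5 = 24/5 = 4.8
  S[B,B] = ((2)·(2) + (2)·(2) + (-4)·(-4) + (3)·(3) + (-4)·(-4) + (1)·(1)) / 5 = 50/5 = 10

S is symmetric (S[j,i] = S[i,j]). Assembling:

S = [[3.8667, 4.8],
 [4.8, 10]]


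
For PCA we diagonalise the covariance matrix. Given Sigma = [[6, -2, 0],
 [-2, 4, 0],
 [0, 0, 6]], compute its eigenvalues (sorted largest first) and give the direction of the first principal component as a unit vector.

Step 1 — characteristic polynomial p(λ) = det(λI - Sigma) = λ³ - tr·λ² + c_1·λ - det, where tr = trace, c_1 = sum of the principal 2×2 minors, det = det(Sigma):
  tr = 6 + 4 + 6 = 16,
  c_1 = (6·4 - (-2)²) + (6·6 - (0)²) + (4·6 - (0)²) = 20 + 36 + 24 = 80,
  det = 6·(4·6 - (0)²) - (-2)·((-2)·6 - (0)·(0)) + (0)·((-2)·(0) - 4·(0)) = 6·(24) - (-2)·(-12) + (0)·(0) = 120.
  So p(λ) = λ³ - 16λ² + 80λ - 120.
Step 2 — look for an integer root (rational root theorem: any rational root is an integer divisor of 120). Testing λ = 6:
  p(6) = 216 - 576 + 480 - 120 = 0  ✓
  Dividing out (λ - 6): p(λ) = (λ - 6)(λ² - 10λ + 20).
Step 3 — remaining eigenvalues from the quadratic λ² - 10λ + 20 = 0:
  Δ = 10² - 4·20 = 100 - 80 = 20,  λ = (10 ± √20)/2 = (10 ± 4.4721)/2 ≈ 7.2361 or 2.7639.
  Sorted: λ_1 = 7.2361,  λ_2 = 6,  λ_3 = 2.7639  (check: sum = 16 = tr ✓).

Step 4 — unit eigenvector for λ_1 ≈ 7.2361: v spans the null space of (Sigma - λ_1 I), whose rows are
  r_1 = (-1.2361, -2, 0),  r_2 = (-2, -3.2361, 0),  r_3 = (0, 0, -1.2361).
  v is orthogonal to every row, so take v ∝ r_1 × r_3 = ((-2)·(-1.2361) - (0)·(0), (0)·(0) - (-1.2361)·(-1.2361), (-1.2361)·(0) - (-2)·(0)) ≈ (2.4721, -1.5279, 0).
  Let u = (2.4721, -1.5279, 0).
  ||u|| = √((2.4721)² + (-1.5279)² + (0)²) = √(8.4458) ≈ 2.9062,  v_1 = u/||u|| ≈ (0.8507, -0.5257, 0) (||v_1|| = 1).

λ_1 = 7.2361,  λ_2 = 6,  λ_3 = 2.7639;  v_1 ≈ (0.8507, -0.5257, 0)


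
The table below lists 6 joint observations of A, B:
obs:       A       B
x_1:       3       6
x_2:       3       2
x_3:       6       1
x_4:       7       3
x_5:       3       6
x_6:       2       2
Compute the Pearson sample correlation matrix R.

Step 1 — column means:
  mean(A) = (3 + 3 + 6 + 7 + 3 + 2) / 6 = 24/6 = 4
  mean(B) = (6 + 2 + 1 + 3 + 6 + 2) / 6 = 20/6 = 3.3333

Step 2 — sample variances and covariances s[i,j] = (1/(n-1)) · Σ_k (x_{k,i} - mean_i) · (x_{k,j} - mean_j), with n-1 = 5:
  s[A,A] = ((-1)·(-1) + (-1)·(-1) + (2)·(2) + (3)·(3) + (-1)·(-1) + (-2)·(-2)) / 5 = 20/5 = 4
  s[A,B] = ((-1)·(2.6667) + (-1)·(-1.3333) + (2)·(-2.3333) + (3)·(-0.3333) + (-1)·(2.6667) + (-2)·(-1.3333)) / 5 = -7/5 = -1.4
  s[B,B] = ((2.6667)·(2.6667) + (-1.3333)·(-1.3333) + (-2.3333)·(-2.3333) + (-0.3333)·(-0.3333) + (2.6667)·(2.6667) + (-1.3333)·(-1.3333)) / 5 = 23.3333/5 = 4.6667
  Sample standard deviations s_i = √(s[i,i]):
  s(A) = √(4) = 2
  s(B) = √(4.6667) = 2.1602

Step 3 — r_{ij} = s_{ij} / (s_i · s_j):
  r[A,A] = 1 (diagonal).
  r[A,B] = -1.4 / (2 · 2.1602) = -1.4 / 4.3205 = -0.324
  r[B,B] = 1 (diagonal).

R is symmetric with unit diagonal. Assembling:

R = [[1, -0.324],
 [-0.324, 1]]


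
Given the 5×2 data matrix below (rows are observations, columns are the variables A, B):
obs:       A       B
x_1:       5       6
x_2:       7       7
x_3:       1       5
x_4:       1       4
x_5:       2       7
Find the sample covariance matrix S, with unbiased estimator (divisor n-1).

Step 1 — column means:
  mean(A) = (5 + 7 + 1 + 1 + 2) / 5 = 16/5 = 3.2
  mean(B) = (6 + 7 + 5 + 4 + 7) / 5 = 29/5 = 5.8

Step 2 — sample covariance S[i,j] = (1/(n-1)) · Σ_k (x_{k,i} - mean_i) · (x_{k,j} - mean_j), with n-1 = 4.
  S[A,A] = ((1.8)·(1.8) + (3.8)·(3.8) + (-2.2)·(-2.2) + (-2.2)·(-2.2) + (-1.2)·(-1.2)) / 4 = 28.8/4 = 7.2
  S[A,B] = ((1.8)·(0.2) + (3.8)·(1.2) + (-2.2)·(-0.8) + (-2.2)·(-1.8) + (-1.2)·(1.2)) / 4 = 9.2/4 = 2.3
  S[B,B] = ((0.2)·(0.2) + (1.2)·(1.2) + (-0.8)·(-0.8) + (-1.8)·(-1.8) + (1.2)·(1.2)) / 4 = 6.8/4 = 1.7

S is symmetric (S[j,i] = S[i,j]). Assembling:

S = [[7.2, 2.3],
 [2.3, 1.7]]


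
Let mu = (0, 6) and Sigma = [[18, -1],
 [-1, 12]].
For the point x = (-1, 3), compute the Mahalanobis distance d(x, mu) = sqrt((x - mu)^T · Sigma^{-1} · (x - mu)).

Step 1 — centre the observation: (x - mu) = (-1, -3).

Step 2 — invert Sigma. det(Sigma) = 18·12 - (-1)² = 215.
  Sigma^{-1} = (1/det) · [[d, -b], [-b, a]] = [[0.0558, 0.0047],
 [0.0047, 0.0837]].

Step 3 — form the quadratic (x - mu)^T · Sigma^{-1} · (x - mu):
  Sigma^{-1} · (x - mu) = (-0.0698, -0.2558).
  (x - mu)^T · [Sigma^{-1} · (x - mu)] = (-1)·(-0.0698) + (-3)·(-0.2558) = 0.8372.

Step 4 — take square root: d = √(0.8372) ≈ 0.915.

d(x, mu) = √(0.8372) ≈ 0.915


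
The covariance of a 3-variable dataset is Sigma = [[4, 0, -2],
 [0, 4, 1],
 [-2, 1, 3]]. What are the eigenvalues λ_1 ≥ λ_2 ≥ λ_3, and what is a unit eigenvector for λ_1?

Step 1 — characteristic polynomial p(λ) = det(λI - Sigma) = λ³ - tr·λ² + c_1·λ - det, where tr = trace, c_1 = sum of the principal 2×2 minors, det = det(Sigma):
  tr = 4 + 4 + 3 = 11,
  c_1 = (4·4 - (0)²) + (4·3 - (-2)²) + (4·3 - (1)²) = 16 + 8 + 11 = 35,
  det = 4·(4·3 - (1)²) - (0)·((0)·3 - (1)·(-2)) + (-2)·((0)·(1) - 4·(-2)) = 4·(11) - (0)·(2) + (-2)·(8) = 28.
  So p(λ) = λ³ - 11λ² + 35λ - 28.
Step 2 — look for an integer root (rational root theorem: any rational root is an integer divisor of 28). Testing λ = 4:
  p(4) = 64 - 176 + 140 - 28 = 0  ✓
  Dividing out (λ - 4): p(λ) = (λ - 4)(λ² - 7λ + 7).
Step 3 — remaining eigenvalues from the quadratic λ² - 7λ + 7 = 0:
  Δ = 7² - 4·7 = 49 - 28 = 21,  λ = (7 ± √21)/2 = (7 ± 4.5826)/2 ≈ 5.7913 or 1.2087.
  Sorted: λ_1 = 5.7913,  λ_2 = 4,  λ_3 = 1.2087  (check: sum = 11 = tr ✓).

Step 4 — unit eigenvector for λ_1 ≈ 5.7913: v spans the null space of (Sigma - λ_1 I), whose rows are
  r_1 = (-1.7913, 0, -2),  r_2 = (0, -1.7913, 1),  r_3 = (-2, 1, -2.7913).
  v is orthogonal to every row, so take v ∝ r_1 × r_2 = ((0)·(1) - (-2)·(-1.7913), (-2)·(0) - (-1.7913)·(1), (-1.7913)·(-1.7913) - (0)·(0)) ≈ (-3.5826, 1.7913, 3.2087).
  Rescale (multiply by -1 so the first nonzero entry is positive): u = (3.5826, -1.7913, -3.2087).
  ||u|| = √((3.5826)² + (-1.7913)² + (-3.2087)²) = √(26.3394) ≈ 5.1322,  v_1 = u/||u|| ≈ (0.6981, -0.349, -0.6252) (||v_1|| = 1).

λ_1 = 5.7913,  λ_2 = 4,  λ_3 = 1.2087;  v_1 ≈ (0.6981, -0.349, -0.6252)


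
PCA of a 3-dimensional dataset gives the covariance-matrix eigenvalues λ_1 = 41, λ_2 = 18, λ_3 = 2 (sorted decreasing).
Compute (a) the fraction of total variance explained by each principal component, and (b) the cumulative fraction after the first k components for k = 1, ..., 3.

Step 1 — total variance = trace(Sigma) = Σ λ_i = 41 + 18 + 2 = 61.

Step 2 — fraction explained by component i = λ_i / Σ λ:
  PC1: 41/61 = 0.6721
  PC2: 18/61 = 0.2951
  PC3: 2/61 = 0.0328

Step 3 — cumulative fraction after k components = (λ_1 + ... + λ_k) / Σ λ:
  k = 1: 41/61 = 0.6721
  k = 2: (41 + 18)/61 = 59/61 = 0.9672
  k = 3: (41 + 18 + 2)/61 = 61/61 = 1

Summary (fraction, with percent):

explained: PC1 0.6721 (67.21%), PC2 0.2951 (29.51%), PC3 0.0328 (3.28%);  cumulative: 0.6721, 0.9672, 1


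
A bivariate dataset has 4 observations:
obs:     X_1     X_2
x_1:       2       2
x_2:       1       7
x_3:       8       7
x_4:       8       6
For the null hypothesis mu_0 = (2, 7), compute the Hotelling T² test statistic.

Step 1 — sample mean vector:
  mean(X_1) = (2 + 1 + 8 + 8) / 4 = 19/4 = 4.75
  mean(X_2) = (2 + 7 + 7 + 6) / 4 = 22/4 = 5.5
  x̄ = (4.75, 5.5),  deviation x̄ - mu_0 = (4.75, 5.5) - (2, 7) = (2.75, -1.5).

Step 2 — sample covariance matrix, S[i,j] = (1/(n-1)) · Σ_k (x_{k,i} - mean_i) · (x_{k,j} - mean_j), divisor n-1 = 3:
  S[X_1,X_1] = ((-2.75)·(-2.75) + (-3.75)·(-3.75) + (3.25)·(3.25) + (3.25)·(3.25)) / 3 = 42.75/3 = 14.25
  S[X_1,X_2] = ((-2.75)·(-3.5) + (-3.75)·(1.5) + (3.25)·(1.5) + (3.25)·(0.5)) / 3 = 10.5/3 = 3.5
  S[X_2,X_2] = ((-3.5)·(-3.5) + (1.5)·(1.5) + (1.5)·(1.5) + (0.5)·(0.5)) / 3 = 17/3 = 5.6667
  S = [[14.25, 3.5],
 [3.5, 5.6667]].

Step 3 — invert S. det(S) = 14.25·5.6667 - (3.5)² = 68.5.
  S^{-1} = (1/det) · [[d, -b], [-b, a]] = [[0.0827, -0.0511],
 [-0.0511, 0.208]].

Step 4 — quadratic form (x̄ - mu_0)^T · S^{-1} · (x̄ - mu_0):
  S^{-1} · (x̄ - mu_0) = (0.3041, -0.4526),
  (x̄ - mu_0)^T · [...] = (2.75)·(0.3041) + (-1.5)·(-0.4526) = 1.5152.

Step 5 — scale by n: T² = 4 · 1.5152 = 6.0608.

T² ≈ 6.0608


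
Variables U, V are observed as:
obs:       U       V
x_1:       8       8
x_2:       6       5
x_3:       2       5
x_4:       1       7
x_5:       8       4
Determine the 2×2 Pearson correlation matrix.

Step 1 — column means:
  mean(U) = (8 + 6 + 2 + 1 + 8) / 5 = 25/5 = 5
  mean(V) = (8 + 5 + 5 + 7 + 4) / 5 = 29/5 = 5.8

Step 2 — sample variances and covariances s[i,j] = (1/(n-1)) · Σ_k (x_{k,i} - mean_i) · (x_{k,j} - mean_j), with n-1 = 4:
  s[U,U] = ((3)·(3) + (1)·(1) + (-3)·(-3) + (-4)·(-4) + (3)·(3)) / 4 = 44/4 = 11
  s[U,V] = ((3)·(2.2) + (1)·(-0.8) + (-3)·(-0.8) + (-4)·(1.2) + (3)·(-1.8)) / 4 = -2/4 = -0.5
  s[V,V] = ((2.2)·(2.2) + (-0.8)·(-0.8) + (-0.8)·(-0.8) + (1.2)·(1.2) + (-1.8)·(-1.8)) / 4 = 10.8/4 = 2.7
  Sample standard deviations s_i = √(s[i,i]):
  s(U) = √(11) = 3.3166
  s(V) = √(2.7) = 1.6432

Step 3 — r_{ij} = s_{ij} / (s_i · s_j):
  r[U,U] = 1 (diagonal).
  r[U,V] = -0.5 / (3.3166 · 1.6432) = -0.5 / 5.4498 = -0.0917
  r[V,V] = 1 (diagonal).

R is symmetric with unit diagonal. Assembling:

R = [[1, -0.0917],
 [-0.0917, 1]]


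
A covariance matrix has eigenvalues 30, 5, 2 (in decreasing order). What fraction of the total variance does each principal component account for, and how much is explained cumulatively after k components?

Step 1 — total variance = trace(Sigma) = Σ λ_i = 30 + 5 + 2 = 37.

Step 2 — fraction explained by component i = λ_i / Σ λ:
  PC1: 30/37 = 0.8108
  PC2: 5/37 = 0.1351
  PC3: 2/37 = 0.0541

Step 3 — cumulative fraction after k components = (λ_1 + ... + λ_k) / Σ λ:
  k = 1: 30/37 = 0.8108
  k = 2: (30 + 5)/37 = 35/37 = 0.9459
  k = 3: (30 + 5 + 2)/37 = 37/37 = 1

Summary (fraction, with percent):

explained: PC1 0.8108 (81.08%), PC2 0.1351 (13.51%), PC3 0.0541 (5.41%);  cumulative: 0.8108, 0.9459, 1


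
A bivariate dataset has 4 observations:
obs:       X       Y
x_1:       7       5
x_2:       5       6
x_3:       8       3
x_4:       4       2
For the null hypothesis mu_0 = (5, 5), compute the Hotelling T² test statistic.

Step 1 — sample mean vector:
  mean(X) = (7 + 5 + 8 + 4) / 4 = 24/4 = 6
  mean(Y) = (5 + 6 + 3 + 2) / 4 = 16/4 = 4
  x̄ = (6, 4),  deviation x̄ - mu_0 = (6, 4) - (5, 5) = (1, -1).

Step 2 — sample covariance matrix, S[i,j] = (1/(n-1)) · Σ_k (x_{k,i} - mean_i) · (x_{k,j} - mean_j), divisor n-1 = 3:
  S[X,X] = ((1)·(1) + (-1)·(-1) + (2)·(2) + (-2)·(-2)) / 3 = 10/3 = 3.3333
  S[X,Y] = ((1)·(1) + (-1)·(2) + (2)·(-1) + (-2)·(-2)) / 3 = 1/3 = 0.3333
  S[Y,Y] = ((1)·(1) + (2)·(2) + (-1)·(-1) + (-2)·(-2)) / 3 = 10/3 = 3.3333
  S = [[3.3333, 0.3333],
 [0.3333, 3.3333]].

Step 3 — invert S. det(S) = 3.3333·3.3333 - (0.3333)² = 11.
  S^{-1} = (1/det) · [[d, -b], [-b, a]] = [[0.303, -0.0303],
 [-0.0303, 0.303]].

Step 4 — quadratic form (x̄ - mu_0)^T · S^{-1} · (x̄ - mu_0):
  S^{-1} · (x̄ - mu_0) = (0.3333, -0.3333),
  (x̄ - mu_0)^T · [...] = (1)·(0.3333) + (-1)·(-0.3333) = 0.6667.

Step 5 — scale by n: T² = 4 · 0.6667 = 2.6667.

T² ≈ 2.6667


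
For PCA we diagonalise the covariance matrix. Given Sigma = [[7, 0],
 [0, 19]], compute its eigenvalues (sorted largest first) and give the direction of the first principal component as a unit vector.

Step 1 — characteristic polynomial of 2×2 Sigma:
  det(Sigma - λI) = λ² - trace · λ + det = 0.
  trace = 7 + 19 = 26, det = 7·19 - (0)² = 133.
Step 2 — discriminant:
  Δ = trace² - 4·det = 676 - 532 = 144.
Step 3 — eigenvalues:
  λ = (trace ± √Δ)/2 = (26 ± 12)/2,
  λ_1 = 19,  λ_2 = 7.

Step 4 — unit eigenvector for λ_1: Sigma is diagonal, so its eigenvectors are the coordinate axes. λ_1 = 19 is the diagonal entry on the second coordinate axis, hence
  v_1 = (0, 1) (||v_1|| = 1).

λ_1 = 19,  λ_2 = 7;  v_1 ≈ (0, 1)


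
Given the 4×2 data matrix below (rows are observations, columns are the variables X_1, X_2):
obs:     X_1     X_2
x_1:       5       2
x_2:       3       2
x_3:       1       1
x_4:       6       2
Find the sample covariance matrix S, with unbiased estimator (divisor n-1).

Step 1 — column means:
  mean(X_1) = (5 + 3 + 1 + 6) / 4 = 15/4 = 3.75
  mean(X_2) = (2 + 2 + 1 + 2) / 4 = 7/4 = 1.75

Step 2 — sample covariance S[i,j] = (1/(n-1)) · Σ_k (x_{k,i} - mean_i) · (x_{k,j} - mean_j), with n-1 = 3.
  S[X_1,X_1] = ((1.25)·(1.25) + (-0.75)·(-0.75) + (-2.75)·(-2.75) + (2.25)·(2.25)) / 3 = 14.75/3 = 4.9167
  S[X_1,X_2] = ((1.25)·(0.25) + (-0.75)·(0.25) + (-2.75)·(-0.75) + (2.25)·(0.25)) / 3 = 2.75/3 = 0.9167
  S[X_2,X_2] = ((0.25)·(0.25) + (0.25)·(0.25) + (-0.75)·(-0.75) + (0.25)·(0.25)) / 3 = 0.75/3 = 0.25

S is symmetric (S[j,i] = S[i,j]). Assembling:

S = [[4.9167, 0.9167],
 [0.9167, 0.25]]


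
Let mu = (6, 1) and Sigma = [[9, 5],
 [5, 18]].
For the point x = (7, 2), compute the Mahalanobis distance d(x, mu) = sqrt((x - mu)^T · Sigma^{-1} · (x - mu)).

Step 1 — centre the observation: (x - mu) = (1, 1).

Step 2 — invert Sigma. det(Sigma) = 9·18 - (5)² = 137.
  Sigma^{-1} = (1/det) · [[d, -b], [-b, a]] = [[0.1314, -0.0365],
 [-0.0365, 0.0657]].

Step 3 — form the quadratic (x - mu)^T · Sigma^{-1} · (x - mu):
  Sigma^{-1} · (x - mu) = (0.0949, 0.0292).
  (x - mu)^T · [Sigma^{-1} · (x - mu)] = (1)·(0.0949) + (1)·(0.0292) = 0.1241.

Step 4 — take square root: d = √(0.1241) ≈ 0.3523.

d(x, mu) = √(0.1241) ≈ 0.3523


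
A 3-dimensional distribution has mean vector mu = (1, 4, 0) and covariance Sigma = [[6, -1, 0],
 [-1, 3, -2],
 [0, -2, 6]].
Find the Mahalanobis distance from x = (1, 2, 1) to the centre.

Step 1 — centre the observation: (x - mu) = (0, -2, 1).

Step 2 — invert Sigma (cofactor / det for 3×3, or solve directly):
  Sigma^{-1} = [[0.1795, 0.0769, 0.0256],
 [0.0769, 0.4615, 0.1538],
 [0.0256, 0.1538, 0.2179]].

Step 3 — form the quadratic (x - mu)^T · Sigma^{-1} · (x - mu):
  Sigma^{-1} · (x - mu) = (-0.1282, -0.7692, -0.0897).
  (x - mu)^T · [Sigma^{-1} · (x - mu)] = (0)·(-0.1282) + (-2)·(-0.7692) + (1)·(-0.0897) = 1.4487.

Step 4 — take square root: d = √(1.4487) ≈ 1.2036.

d(x, mu) = √(1.4487) ≈ 1.2036


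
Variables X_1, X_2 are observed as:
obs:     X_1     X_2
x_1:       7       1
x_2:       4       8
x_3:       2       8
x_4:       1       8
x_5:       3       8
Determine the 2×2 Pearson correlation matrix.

Step 1 — column means:
  mean(X_1) = (7 + 4 + 2 + 1 + 3) / 5 = 17/5 = 3.4
  mean(X_2) = (1 + 8 + 8 + 8 + 8) / 5 = 33/5 = 6.6

Step 2 — sample variances and covariances s[i,j] = (1/(n-1)) · Σ_k (x_{k,i} - mean_i) · (x_{k,j} - mean_j), with n-1 = 4:
  s[X_1,X_1] = ((3.6)·(3.6) + (0.6)·(0.6) + (-1.4)·(-1.4) + (-2.4)·(-2.4) + (-0.4)·(-0.4)) / 4 = 21.2/4 = 5.3
  s[X_1,X_2] = ((3.6)·(-5.6) + (0.6)·(1.4) + (-1.4)·(1.4) + (-2.4)·(1.4) + (-0.4)·(1.4)) / 4 = -25.2/4 = -6.3
  s[X_2,X_2] = ((-5.6)·(-5.6) + (1.4)·(1.4) + (1.4)·(1.4) + (1.4)·(1.4) + (1.4)·(1.4)) / 4 = 39.2/4 = 9.8
  Sample standard deviations s_i = √(s[i,i]):
  s(X_1) = √(5.3) = 2.3022
  s(X_2) = √(9.8) = 3.1305

Step 3 — r_{ij} = s_{ij} / (s_i · s_j):
  r[X_1,X_1] = 1 (diagonal).
  r[X_1,X_2] = -6.3 / (2.3022 · 3.1305) = -6.3 / 7.2069 = -0.8742
  r[X_2,X_2] = 1 (diagonal).

R is symmetric with unit diagonal. Assembling:

R = [[1, -0.8742],
 [-0.8742, 1]]


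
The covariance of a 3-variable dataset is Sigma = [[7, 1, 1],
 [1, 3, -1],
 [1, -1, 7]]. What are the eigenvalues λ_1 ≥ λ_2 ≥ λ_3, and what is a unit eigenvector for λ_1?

Step 1 — characteristic polynomial p(λ) = det(λI - Sigma) = λ³ - tr·λ² + c_1·λ - det, where tr = trace, c_1 = sum of the principal 2×2 minors, det = det(Sigma):
  tr = 7 + 3 + 7 = 17,
  c_1 = (7·3 - (1)²) + (7·7 - (1)²) + (3·7 - (-1)²) = 20 + 48 + 20 = 88,
  det = 7·(3·7 - (-1)²) - (1)·((1)·7 - (-1)·(1)) + (1)·((1)·(-1) - 3·(1)) = 7·(20) - (1)·(8) + (1)·(-4) = 128.
  So p(λ) = λ³ - 17λ² + 88λ - 128.
Step 2 — look for an integer root (rational root theorem: any rational root is an integer divisor of 128). Testing λ = 8:
  p(8) = 512 - 1088 + 704 - 128 = 0  ✓
  Dividing out (λ - 8): p(λ) = (λ - 8)(λ² - 9λ + 16).
Step 3 — remaining eigenvalues from the quadratic λ² - 9λ + 16 = 0:
  Δ = 9² - 4·16 = 81 - 64 = 17,  λ = (9 ± √17)/2 = (9 ± 4.1231)/2 ≈ 6.5616 or 2.4384.
  Sorted: λ_1 = 8,  λ_2 = 6.5616,  λ_3 = 2.4384  (check: sum = 17 = tr ✓).

Step 4 — unit eigenvector for λ_1 = 8: v spans the null space of (Sigma - λ_1 I), whose rows are
  r_1 = (-1, 1, 1),  r_2 = (1, -5, -1),  r_3 = (1, -1, -1).
  v is orthogonal to every row, so take v ∝ r_1 × r_2 = ((1)·(-1) - (1)·(-5), (1)·(1) - (-1)·(-1), (-1)·(-5) - (1)·(1)) = (4, 0, 4).
  Rescale (divide by 4): u = (1, 0, 1).
  ||u|| = √((1)² + (0)² + (1)²) = √(2) ≈ 1.4142,  v_1 = u/||u|| ≈ (0.7071, 0, 0.7071) (||v_1|| = 1).

λ_1 = 8,  λ_2 = 6.5616,  λ_3 = 2.4384;  v_1 ≈ (0.7071, 0, 0.7071)


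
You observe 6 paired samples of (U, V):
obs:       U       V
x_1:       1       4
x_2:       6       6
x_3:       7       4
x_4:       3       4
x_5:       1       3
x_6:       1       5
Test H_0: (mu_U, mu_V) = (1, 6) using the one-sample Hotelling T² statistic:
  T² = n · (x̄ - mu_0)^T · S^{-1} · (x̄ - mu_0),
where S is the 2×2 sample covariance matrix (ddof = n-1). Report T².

Step 1 — sample mean vector:
  mean(U) = (1 + 6 + 7 + 3 + 1 + 1) / 6 = 19/6 = 3.1667
  mean(V) = (4 + 6 + 4 + 4 + 3 + 5) / 6 = 26/6 = 4.3333
  x̄ = (3.1667, 4.3333),  deviation x̄ - mu_0 = (3.1667, 4.3333) - (1, 6) = (2.1667, -1.6667).

Step 2 — sample covariance matrix, S[i,j] = (1/(n-1)) · Σ_k (x_{k,i} - mean_i) · (x_{k,j} - mean_j), divisor n-1 = 5:
  S[U,U] = ((-2.1667)·(-2.1667) + (2.8333)·(2.8333) + (3.8333)·(3.8333) + (-0.1667)·(-0.1667) + (-2.1667)·(-2.1667) + (-2.1667)·(-2.1667)) / 5 = 36.8333/5 = 7.3667
  S[U,V] = ((-2.1667)·(-0.3333) + (2.8333)·(1.6667) + (3.8333)·(-0.3333) + (-0.1667)·(-0.3333) + (-2.1667)·(-1.3333) + (-2.1667)·(0.6667)) / 5 = 5.6667/5 = 1.1333
  S[V,V] = ((-0.3333)·(-0.3333) + (1.6667)·(1.6667) + (-0.3333)·(-0.3333) + (-0.3333)·(-0.3333) + (-1.3333)·(-1.3333) + (0.6667)·(0.6667)) / 5 = 5.3333/5 = 1.0667
  S = [[7.3667, 1.1333],
 [1.1333, 1.0667]].

Step 3 — invert S. det(S) = 7.3667·1.0667 - (1.1333)² = 6.5733.
  S^{-1} = (1/det) · [[d, -b], [-b, a]] = [[0.1623, -0.1724],
 [-0.1724, 1.1207]].

Step 4 — quadratic form (x̄ - mu_0)^T · S^{-1} · (x̄ - mu_0):
  S^{-1} · (x̄ - mu_0) = (0.6389, -2.2414),
  (x̄ - mu_0)^T · [...] = (2.1667)·(0.6389) + (-1.6667)·(-2.2414) = 5.12.

Step 5 — scale by n: T² = 6 · 5.12 = 30.7201.

T² ≈ 30.7201


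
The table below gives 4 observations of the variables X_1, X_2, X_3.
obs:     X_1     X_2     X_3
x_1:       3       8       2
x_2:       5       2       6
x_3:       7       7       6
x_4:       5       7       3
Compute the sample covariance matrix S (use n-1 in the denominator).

Step 1 — column means:
  mean(X_1) = (3 + 5 + 7 + 5) / 4 = 20/4 = 5
  mean(X_2) = (8 + 2 + 7 + 7) / 4 = 24/4 = 6
  mean(X_3) = (2 + 6 + 6 + 3) / 4 = 17/4 = 4.25

Step 2 — sample covariance S[i,j] = (1/(n-1)) · Σ_k (x_{k,i} - mean_i) · (x_{k,j} - mean_j), with n-1 = 3.
  S[X_1,X_1] = ((-2)·(-2) + (0)·(0) + (2)·(2) + (0)·(0)) / 3 = 8/3 = 2.6667
  S[X_1,X_2] = ((-2)·(2) + (0)·(-4) + (2)·(1) + (0)·(1)) / 3 = -2/3 = -0.6667
  S[X_1,X_3] = ((-2)·(-2.25) + (0)·(1.75) + (2)·(1.75) + (0)·(-1.25)) / 3 = 8/3 = 2.6667
  S[X_2,X_2] = ((2)·(2) + (-4)·(-4) + (1)·(1) + (1)·(1)) / 3 = 22/3 = 7.3333
  S[X_2,X_3] = ((2)·(-2.25) + (-4)·(1.75) + (1)·(1.75) + (1)·(-1.25)) / 3 = -11/3 = -3.6667
  S[X_3,X_3] = ((-2.25)·(-2.25) + (1.75)·(1.75) + (1.75)·(1.75) + (-1.25)·(-1.25)) / 3 = 12.75/3 = 4.25

S is symmetric (S[j,i] = S[i,j]). Assembling:

S = [[2.6667, -0.6667, 2.6667],
 [-0.6667, 7.3333, -3.6667],
 [2.6667, -3.6667, 4.25]]


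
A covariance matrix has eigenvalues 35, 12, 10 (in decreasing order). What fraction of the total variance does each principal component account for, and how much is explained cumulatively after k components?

Step 1 — total variance = trace(Sigma) = Σ λ_i = 35 + 12 + 10 = 57.

Step 2 — fraction explained by component i = λ_i / Σ λ:
  PC1: 35/57 = 0.614
  PC2: 12/57 = 0.2105
  PC3: 10/57 = 0.1754

Step 3 — cumulative fraction after k components = (λ_1 + ... + λ_k) / Σ λ:
  k = 1: 35/57 = 0.614
  k = 2: (35 + 12)/57 = 47/57 = 0.8246
  k = 3: (35 + 12 + 10)/57 = 57/57 = 1

Summary (fraction, with percent):

explained: PC1 0.614 (61.4%), PC2 0.2105 (21.05%), PC3 0.1754 (17.54%);  cumulative: 0.614, 0.8246, 1


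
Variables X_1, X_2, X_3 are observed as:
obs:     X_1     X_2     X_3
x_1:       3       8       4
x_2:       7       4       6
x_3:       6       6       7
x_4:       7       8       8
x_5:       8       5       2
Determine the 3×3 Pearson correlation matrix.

Step 1 — column means:
  mean(X_1) = (3 + 7 + 6 + 7 + 8) / 5 = 31/5 = 6.2
  mean(X_2) = (8 + 4 + 6 + 8 + 5) / 5 = 31/5 = 6.2
  mean(X_3) = (4 + 6 + 7 + 8 + 2) / 5 = 27/5 = 5.4

Step 2 — sample variances and covariances s[i,j] = (1/(n-1)) · Σ_k (x_{k,i} - mean_i) · (x_{k,j} - mean_j), with n-1 = 4:
  s[X_1,X_1] = ((-3.2)·(-3.2) + (0.8)·(0.8) + (-0.2)·(-0.2) + (0.8)·(0.8) + (1.8)·(1.8)) / 4 = 14.8/4 = 3.7
  s[X_1,X_2] = ((-3.2)·(1.8) + (0.8)·(-2.2) + (-0.2)·(-0.2) + (0.8)·(1.8) + (1.8)·(-1.2)) / 4 = -8.2/4 = -2.05
  s[X_1,X_3] = ((-3.2)·(-1.4) + (0.8)·(0.6) + (-0.2)·(1.6) + (0.8)·(2.6) + (1.8)·(-3.4)) / 4 = 0.6/4 = 0.15
  s[X_2,X_2] = ((1.8)·(1.8) + (-2.2)·(-2.2) + (-0.2)·(-0.2) + (1.8)·(1.8) + (-1.2)·(-1.2)) / 4 = 12.8/4 = 3.2
  s[X_2,X_3] = ((1.8)·(-1.4) + (-2.2)·(0.6) + (-0.2)·(1.6) + (1.8)·(2.6) + (-1.2)·(-3.4)) / 4 = 4.6/4 = 1.15
  s[X_3,X_3] = ((-1.4)·(-1.4) + (0.6)·(0.6) + (1.6)·(1.6) + (2.6)·(2.6) + (-3.4)·(-3.4)) / 4 = 23.2/4 = 5.8
  Sample standard deviations s_i = √(s[i,i]):
  s(X_1) = √(3.7) = 1.9235
  s(X_2) = √(3.2) = 1.7889
  s(X_3) = √(5.8) = 2.4083

Step 3 — r_{ij} = s_{ij} / (s_i · s_j):
  r[X_1,X_1] = 1 (diagonal).
  r[X_1,X_2] = -2.05 / (1.9235 · 1.7889) = -2.05 / 3.4409 = -0.5958
  r[X_1,X_3] = 0.15 / (1.9235 · 2.4083) = 0.15 / 4.6325 = 0.0324
  r[X_2,X_2] = 1 (diagonal).
  r[X_2,X_3] = 1.15 / (1.7889 · 2.4083) = 1.15 / 4.3081 = 0.2669
  r[X_3,X_3] = 1 (diagonal).

R is symmetric with unit diagonal. Assembling:

R = [[1, -0.5958, 0.0324],
 [-0.5958, 1, 0.2669],
 [0.0324, 0.2669, 1]]


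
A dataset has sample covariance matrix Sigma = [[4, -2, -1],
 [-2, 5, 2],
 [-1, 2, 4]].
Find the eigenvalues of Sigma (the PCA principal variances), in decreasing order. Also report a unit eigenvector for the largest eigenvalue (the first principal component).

Step 1 — characteristic polynomial p(λ) = det(λI - Sigma) = λ³ - tr·λ² + c_1·λ - det, where tr = trace, c_1 = sum of the principal 2×2 minors, det = det(Sigma):
  tr = 4 + 5 + 4 = 13,
  c_1 = (4·5 - (-2)²) + (4·4 - (-1)²) + (5·4 - (2)²) = 16 + 15 + 16 = 47,
  det = 4·(5·4 - (2)²) - (-2)·((-2)·4 - (2)·(-1)) + (-1)·((-2)·(2) - 5·(-1)) = 4·(16) - (-2)·(-6) + (-1)·(1) = 51.
  So p(λ) = λ³ - 13λ² + 47λ - 51.
Step 2 — look for an integer root (rational root theorem: any rational root is an integer divisor of 51). Testing λ = 3:
  p(3) = 27 - 117 + 141 - 51 = 0  ✓
  Dividing out (λ - 3): p(λ) = (λ - 3)(λ² - 10λ + 17).
Step 3 — remaining eigenvalues from the quadratic λ² - 10λ + 17 = 0:
  Δ = 10² - 4·17 = 100 - 68 = 32,  λ = (10 ± √32)/2 = (10 ± 5.6569)/2 ≈ 7.8284 or 2.1716.
  Sorted: λ_1 = 7.8284,  λ_2 = 3,  λ_3 = 2.1716  (check: sum = 13 = tr ✓).

Step 4 — unit eigenvector for λ_1 ≈ 7.8284: v spans the null space of (Sigma - λ_1 I), whose rows are
  r_1 = (-3.8284, -2, -1),  r_2 = (-2, -2.8284, 2),  r_3 = (-1, 2, -3.8284).
  v is orthogonal to every row, so take v ∝ r_1 × r_2 = ((-2)·(2) - (-1)·(-2.8284), (-1)·(-2) - (-3.8284)·(2), (-3.8284)·(-2.8284) - (-2)·(-2)) ≈ (-6.8284, 9.6569, 6.8284).
  Rescale (multiply by -1 so the first nonzero entry is positive): u = (6.8284, -9.6569, -6.8284).
  ||u|| = √((6.8284)² + (-9.6569)² + (-6.8284)²) = √(186.5097) ≈ 13.6569,  v_1 = u/||u|| ≈ (0.5, -0.7071, -0.5) (||v_1|| = 1).

λ_1 = 7.8284,  λ_2 = 3,  λ_3 = 2.1716;  v_1 ≈ (0.5, -0.7071, -0.5)


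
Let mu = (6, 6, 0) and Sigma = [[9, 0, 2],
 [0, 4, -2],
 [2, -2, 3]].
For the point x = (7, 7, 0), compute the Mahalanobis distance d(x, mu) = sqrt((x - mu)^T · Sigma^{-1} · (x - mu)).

Step 1 — centre the observation: (x - mu) = (1, 1, 0).

Step 2 — invert Sigma (cofactor / det for 3×3, or solve directly):
  Sigma^{-1} = [[0.1429, -0.0714, -0.1429],
 [-0.0714, 0.4107, 0.3214],
 [-0.1429, 0.3214, 0.6429]].

Step 3 — form the quadratic (x - mu)^T · Sigma^{-1} · (x - mu):
  Sigma^{-1} · (x - mu) = (0.0714, 0.3393, 0.1786).
  (x - mu)^T · [Sigma^{-1} · (x - mu)] = (1)·(0.0714) + (1)·(0.3393) + (0)·(0.1786) = 0.4107.

Step 4 — take square root: d = √(0.4107) ≈ 0.6409.

d(x, mu) = √(0.4107) ≈ 0.6409


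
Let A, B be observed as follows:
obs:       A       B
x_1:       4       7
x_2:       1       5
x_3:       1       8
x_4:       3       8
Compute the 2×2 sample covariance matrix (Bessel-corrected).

Step 1 — column means:
  mean(A) = (4 + 1 + 1 + 3) / 4 = 9/4 = 2.25
  mean(B) = (7 + 5 + 8 + 8) / 4 = 28/4 = 7

Step 2 — sample covariance S[i,j] = (1/(n-1)) · Σ_k (x_{k,i} - mean_i) · (x_{k,j} - mean_j), with n-1 = 3.
  S[A,A] = ((1.75)·(1.75) + (-1.25)·(-1.25) + (-1.25)·(-1.25) + (0.75)·(0.75)) / 3 = 6.75/3 = 2.25
  S[A,B] = ((1.75)·(0) + (-1.25)·(-2) + (-1.25)·(1) + (0.75)·(1)) / 3 = 2/3 = 0.6667
  S[B,B] = ((0)·(0) + (-2)·(-2) + (1)·(1) + (1)·(1)) / 3 = 6/3 = 2

S is symmetric (S[j,i] = S[i,j]). Assembling:

S = [[2.25, 0.6667],
 [0.6667, 2]]


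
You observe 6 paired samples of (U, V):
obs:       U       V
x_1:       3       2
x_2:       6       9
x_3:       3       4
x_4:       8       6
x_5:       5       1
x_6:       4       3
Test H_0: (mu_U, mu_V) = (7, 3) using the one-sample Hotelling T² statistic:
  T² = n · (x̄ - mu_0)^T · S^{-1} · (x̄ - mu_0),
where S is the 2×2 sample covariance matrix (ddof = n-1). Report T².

Step 1 — sample mean vector:
  mean(U) = (3 + 6 + 3 + 8 + 5 + 4) / 6 = 29/6 = 4.8333
  mean(V) = (2 + 9 + 4 + 6 + 1 + 3) / 6 = 25/6 = 4.1667
  x̄ = (4.8333, 4.1667),  deviation x̄ - mu_0 = (4.8333, 4.1667) - (7, 3) = (-2.1667, 1.1667).

Step 2 — sample covariance matrix, S[i,j] = (1/(n-1)) · Σ_k (x_{k,i} - mean_i) · (x_{k,j} - mean_j), divisor n-1 = 5:
  S[U,U] = ((-1.8333)·(-1.8333) + (1.1667)·(1.1667) + (-1.8333)·(-1.8333) + (3.1667)·(3.1667) + (0.1667)·(0.1667) + (-0.8333)·(-0.8333)) / 5 = 18.8333/5 = 3.7667
  S[U,V] = ((-1.8333)·(-2.1667) + (1.1667)·(4.8333) + (-1.8333)·(-0.1667) + (3.1667)·(1.8333) + (0.1667)·(-3.1667) + (-0.8333)·(-1.1667)) / 5 = 16.1667/5 = 3.2333
  S[V,V] = ((-2.1667)·(-2.1667) + (4.8333)·(4.8333) + (-0.1667)·(-0.1667) + (1.8333)·(1.8333) + (-3.1667)·(-3.1667) + (-1.1667)·(-1.1667)) / 5 = 42.8333/5 = 8.5667
  S = [[3.7667, 3.2333],
 [3.2333, 8.5667]].

Step 3 — invert S. det(S) = 3.7667·8.5667 - (3.2333)² = 21.8133.
  S^{-1} = (1/det) · [[d, -b], [-b, a]] = [[0.3927, -0.1482],
 [-0.1482, 0.1727]].

Step 4 — quadratic form (x̄ - mu_0)^T · S^{-1} · (x̄ - mu_0):
  S^{-1} · (x̄ - mu_0) = (-1.0238, 0.5226),
  (x̄ - mu_0)^T · [...] = (-2.1667)·(-1.0238) + (1.1667)·(0.5226) = 2.828.

Step 5 — scale by n: T² = 6 · 2.828 = 16.9682.

T² ≈ 16.9682


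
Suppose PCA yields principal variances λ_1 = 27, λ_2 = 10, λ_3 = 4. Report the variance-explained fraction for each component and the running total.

Step 1 — total variance = trace(Sigma) = Σ λ_i = 27 + 10 + 4 = 41.

Step 2 — fraction explained by component i = λ_i / Σ λ:
  PC1: 27/41 = 0.6585
  PC2: 10/41 = 0.2439
  PC3: 4/41 = 0.0976

Step 3 — cumulative fraction after k components = (λ_1 + ... + λ_k) / Σ λ:
  k = 1: 27/41 = 0.6585
  k = 2: (27 + 10)/41 = 37/41 = 0.9024
  k = 3: (27 + 10 + 4)/41 = 41/41 = 1

Summary (fraction, with percent):

explained: PC1 0.6585 (65.85%), PC2 0.2439 (24.39%), PC3 0.0976 (9.76%);  cumulative: 0.6585, 0.9024, 1
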